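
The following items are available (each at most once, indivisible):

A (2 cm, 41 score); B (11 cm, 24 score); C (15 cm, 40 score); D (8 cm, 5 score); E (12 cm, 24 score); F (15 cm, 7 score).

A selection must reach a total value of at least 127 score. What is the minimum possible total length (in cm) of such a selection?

40

Subsets with value ≥ 127, sorted by total length:
- A+B+C+E: length 40, value 129
- A+B+C+D+E: length 48, value 134
- A+B+C+E+F: length 55, value 136
- A+B+C+D+E+F: length 63, value 141
Minimum length: 40 cm.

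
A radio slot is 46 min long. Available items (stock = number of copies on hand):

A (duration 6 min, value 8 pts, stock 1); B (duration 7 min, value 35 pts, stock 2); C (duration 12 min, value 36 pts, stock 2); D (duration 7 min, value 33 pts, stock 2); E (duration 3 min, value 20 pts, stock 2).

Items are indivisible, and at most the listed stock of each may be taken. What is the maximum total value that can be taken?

212 pts

Best selections within duration 46 and stock limits:
- 2×B + 1×C + 2×D + 2×E: duration 46, value 212
- 2×B + 1×C + 2×D + 1×E: duration 43, value 192
- 1×A + 2×B + 1×C + 1×D + 2×E: duration 45, value 187
- 1×A + 1×B + 1×C + 2×D + 2×E: duration 45, value 185
Best: 212 pts.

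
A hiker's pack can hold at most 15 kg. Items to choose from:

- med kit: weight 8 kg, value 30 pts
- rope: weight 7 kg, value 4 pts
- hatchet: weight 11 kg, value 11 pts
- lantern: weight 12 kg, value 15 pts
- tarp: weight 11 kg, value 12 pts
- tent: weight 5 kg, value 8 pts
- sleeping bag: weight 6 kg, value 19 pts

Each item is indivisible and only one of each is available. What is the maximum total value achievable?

Check high-value combinations within 15 kg:
- med kit+sleeping bag: weight 8+6=14, value 30+19=49
- med kit+tent: weight 8+5=13, value 30+8=38
- med kit+rope: weight 8+7=15, value 30+4=34
- med kit: weight 8, value 30
Best: 49 pts.

49 pts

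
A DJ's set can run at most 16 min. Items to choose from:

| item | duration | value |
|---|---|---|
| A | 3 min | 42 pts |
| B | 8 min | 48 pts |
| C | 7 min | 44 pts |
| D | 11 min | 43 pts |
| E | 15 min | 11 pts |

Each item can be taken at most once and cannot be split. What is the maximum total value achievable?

This is a 0/1 knapsack; check combinations near the capacity.
- B+C: duration 8+7=15, value 48+44=92
- A+B: duration 3+8=11, value 42+48=90
- A+C: duration 3+7=10, value 42+44=86
- A+D: duration 3+11=14, value 42+43=85
Best: 92 pts.

92 pts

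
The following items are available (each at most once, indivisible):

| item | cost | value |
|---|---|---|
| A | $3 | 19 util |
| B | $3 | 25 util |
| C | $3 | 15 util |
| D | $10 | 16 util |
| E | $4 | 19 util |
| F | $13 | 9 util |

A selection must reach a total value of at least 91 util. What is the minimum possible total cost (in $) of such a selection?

Subsets with value ≥ 91, sorted by total cost:
- A+B+C+D+E: cost 23, value 94
- A+B+C+D+E+F: cost 36, value 103
Minimum cost: 23 $.

23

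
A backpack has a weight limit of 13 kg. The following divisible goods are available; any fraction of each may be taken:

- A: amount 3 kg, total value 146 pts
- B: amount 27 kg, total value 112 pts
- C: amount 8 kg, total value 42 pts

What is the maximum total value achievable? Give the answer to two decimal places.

Take in order of value per unit:
- A (146/3 per unit): all 3 → value 146, running total 146.00
- C (42/8 per unit): all 8 → value 42, running total 188.00
- B (112/27 per unit): 2 of 27 → value 2×112/27 = 8.2963, running total 196.30
Total 196.30.

196.30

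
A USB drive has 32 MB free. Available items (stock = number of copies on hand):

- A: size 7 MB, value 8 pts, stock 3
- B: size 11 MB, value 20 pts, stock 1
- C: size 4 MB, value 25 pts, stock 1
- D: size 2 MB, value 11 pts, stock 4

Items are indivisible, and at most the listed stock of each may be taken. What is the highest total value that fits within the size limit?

Best selections within size 32 and stock limits:
- 1×A + 1×B + 1×C + 4×D: size 30, value 97
- 1×B + 1×C + 4×D: size 23, value 89
- 1×A + 1×B + 1×C + 3×D: size 28, value 86
- 2×A + 1×C + 4×D: size 26, value 85
Best: 97 pts.

97 pts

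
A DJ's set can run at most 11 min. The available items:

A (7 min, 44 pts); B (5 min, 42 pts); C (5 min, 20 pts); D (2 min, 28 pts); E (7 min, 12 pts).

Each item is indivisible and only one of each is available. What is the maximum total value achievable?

Check high-value combinations within 11 min:
- A+D: duration 7+2=9, value 44+28=72
- B+D: duration 5+2=7, value 42+28=70
- B+C: duration 5+5=10, value 42+20=62
- C+D: duration 5+2=7, value 20+28=48
Best: 72 pts.

72 pts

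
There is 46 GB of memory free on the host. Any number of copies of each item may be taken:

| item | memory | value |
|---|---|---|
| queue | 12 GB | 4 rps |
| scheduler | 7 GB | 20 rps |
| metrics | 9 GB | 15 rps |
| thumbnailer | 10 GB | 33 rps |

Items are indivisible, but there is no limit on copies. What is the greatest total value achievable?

Best value-per-unit is thumbnailer at 33/10; filling with it alone gives 4×33 = 132.
Optimal mix: 2×scheduler + 3×thumbnailer → memory 44, value 139.

139 rps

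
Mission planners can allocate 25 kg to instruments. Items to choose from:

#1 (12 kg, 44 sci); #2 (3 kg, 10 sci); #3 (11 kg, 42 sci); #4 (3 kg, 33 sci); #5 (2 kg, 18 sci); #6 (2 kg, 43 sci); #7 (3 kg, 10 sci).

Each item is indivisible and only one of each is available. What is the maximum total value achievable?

158 sci

Check high-value combinations within 25 kg:
- #1+#2+#4+#5+#6+#7: mass 12+3+3+2+2+3=25, value 44+10+33+18+43+10=158
- #2+#3+#4+#5+#6+#7: mass 3+11+3+2+2+3=24, value 10+42+33+18+43+10=156
- #1+#2+#4+#5+#6: mass 12+3+3+2+2=22, value 44+10+33+18+43=148
Best: 158 sci.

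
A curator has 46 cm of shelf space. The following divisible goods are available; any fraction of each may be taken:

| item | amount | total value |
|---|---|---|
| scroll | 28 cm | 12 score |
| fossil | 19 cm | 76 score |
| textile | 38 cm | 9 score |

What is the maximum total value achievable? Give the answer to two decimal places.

87.57

Take in order of value per unit:
- fossil (76/19 per unit): all 19 → value 76, running total 76.00
- scroll (12/28 per unit): 27 of 28 → value 27×12/28 = 11.5714, running total 87.57
Total 87.57.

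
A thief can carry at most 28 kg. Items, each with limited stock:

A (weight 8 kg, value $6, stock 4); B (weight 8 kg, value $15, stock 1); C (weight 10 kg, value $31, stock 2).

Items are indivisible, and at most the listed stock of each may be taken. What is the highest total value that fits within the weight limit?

$77

Top feasible selections:
- 1×B + 2×C: weight 28, value 77
- 1×A + 2×C: weight 28, value 68
- 2×C: weight 20, value 62
- 1×A + 1×B + 1×C: weight 26, value 52
Best: $77.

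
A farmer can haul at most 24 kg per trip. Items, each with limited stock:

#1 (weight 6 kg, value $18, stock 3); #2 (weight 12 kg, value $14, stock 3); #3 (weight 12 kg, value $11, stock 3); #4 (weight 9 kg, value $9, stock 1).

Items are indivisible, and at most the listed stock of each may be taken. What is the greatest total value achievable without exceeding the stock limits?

$54

Best selections within weight 24 and stock limits:
- 3×#1: weight 18, value 54
- 2×#1 + 1×#2: weight 24, value 50
- 2×#1 + 1×#3: weight 24, value 47
- 2×#1 + 1×#4: weight 21, value 45
Best: $54.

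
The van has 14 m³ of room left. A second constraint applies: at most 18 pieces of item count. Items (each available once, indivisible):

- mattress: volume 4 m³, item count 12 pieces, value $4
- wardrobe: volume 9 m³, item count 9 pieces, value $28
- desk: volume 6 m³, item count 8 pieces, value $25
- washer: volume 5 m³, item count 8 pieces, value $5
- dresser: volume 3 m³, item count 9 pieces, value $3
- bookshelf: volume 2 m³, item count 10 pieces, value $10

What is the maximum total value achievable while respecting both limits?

$35

Feasible sets respecting both limits:
- desk+bookshelf: volume 8, item count 18, value 35
- wardrobe+washer: volume 14, item count 17, value 33
- wardrobe+dresser: volume 12, item count 18, value 31
- desk+washer: volume 11, item count 16, value 30
Best: $35.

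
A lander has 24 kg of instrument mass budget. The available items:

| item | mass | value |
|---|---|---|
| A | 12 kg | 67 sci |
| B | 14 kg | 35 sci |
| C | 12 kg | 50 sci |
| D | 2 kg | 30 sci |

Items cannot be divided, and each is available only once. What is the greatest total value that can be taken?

Check high-value combinations within 24 kg:
- A+C: mass 12+12=24, value 67+50=117
- A+D: mass 12+2=14, value 67+30=97
- C+D: mass 12+2=14, value 50+30=80
- A: mass 12, value 67
Best: 117 sci.

117 sci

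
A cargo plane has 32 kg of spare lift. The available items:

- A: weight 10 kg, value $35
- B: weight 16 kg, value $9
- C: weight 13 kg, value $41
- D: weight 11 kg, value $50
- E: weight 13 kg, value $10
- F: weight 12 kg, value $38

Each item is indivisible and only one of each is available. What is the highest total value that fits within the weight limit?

Check high-value combinations within 32 kg:
- C+D: weight 13+11=24, value 41+50=91
- D+F: weight 11+12=23, value 50+38=88
- A+D: weight 10+11=21, value 35+50=85
Best: $91.

$91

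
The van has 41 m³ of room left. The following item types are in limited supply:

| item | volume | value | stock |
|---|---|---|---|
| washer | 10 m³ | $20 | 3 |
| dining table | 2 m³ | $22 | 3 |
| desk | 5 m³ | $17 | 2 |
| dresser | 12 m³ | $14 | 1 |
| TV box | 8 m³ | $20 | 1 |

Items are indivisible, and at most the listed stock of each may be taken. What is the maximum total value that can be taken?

Best selections within volume 41 and stock limits:
- 2×washer + 3×dining table + 1×desk + 1×TV box: volume 39, value 143
- 3×washer + 3×dining table + 1×desk: volume 41, value 143
- 1×washer + 3×dining table + 2×desk + 1×TV box: volume 34, value 140
Best: $143.

$143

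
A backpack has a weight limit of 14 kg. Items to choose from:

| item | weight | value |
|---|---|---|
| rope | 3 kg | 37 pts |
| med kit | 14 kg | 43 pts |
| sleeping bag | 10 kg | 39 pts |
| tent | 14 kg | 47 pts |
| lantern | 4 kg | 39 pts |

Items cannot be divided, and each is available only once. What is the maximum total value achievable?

78 pts

Check high-value combinations within 14 kg:
- sleeping bag+lantern: weight 10+4=14, value 39+39=78
- rope+lantern: weight 3+4=7, value 37+39=76
- rope+sleeping bag: weight 3+10=13, value 37+39=76
- tent: weight 14, value 47
- med kit: weight 14, value 43
Best: 78 pts.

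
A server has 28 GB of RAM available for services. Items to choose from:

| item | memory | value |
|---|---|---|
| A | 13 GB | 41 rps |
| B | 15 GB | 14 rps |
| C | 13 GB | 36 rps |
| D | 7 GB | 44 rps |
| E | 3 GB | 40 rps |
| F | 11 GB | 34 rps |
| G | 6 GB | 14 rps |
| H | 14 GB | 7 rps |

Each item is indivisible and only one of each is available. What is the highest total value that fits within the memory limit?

This is a 0/1 knapsack; check combinations near the capacity.
- D+E+F+G: memory 7+3+11+6=27, value 44+40+34+14=132
- A+D+E: memory 13+7+3=23, value 41+44+40=125
- C+D+E: memory 13+7+3=23, value 36+44+40=120
- D+E+F: memory 7+3+11=21, value 44+40+34=118
Best: 132 rps.

132 rps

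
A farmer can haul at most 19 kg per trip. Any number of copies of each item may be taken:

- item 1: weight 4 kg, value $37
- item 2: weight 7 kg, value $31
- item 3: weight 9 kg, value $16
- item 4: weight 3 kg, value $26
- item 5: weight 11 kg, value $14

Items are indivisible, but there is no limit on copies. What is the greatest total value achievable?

$174

Best value-per-unit is item 1 at 37/4; filling with it alone gives 4×37 = 148.
Optimal mix: 4×item 1 + 1×item 4 → weight 19, value 174.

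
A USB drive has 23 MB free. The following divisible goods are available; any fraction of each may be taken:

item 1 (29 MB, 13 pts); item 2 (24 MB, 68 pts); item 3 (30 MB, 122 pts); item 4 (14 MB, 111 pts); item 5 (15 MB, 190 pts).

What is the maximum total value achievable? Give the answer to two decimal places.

Take in order of value per unit:
- item 5 (190/15 per unit): all 15 → value 190, running total 190.00
- item 4 (111/14 per unit): 8 of 14 → value 8×111/14 = 63.4286, running total 253.43
Total 253.43.

253.43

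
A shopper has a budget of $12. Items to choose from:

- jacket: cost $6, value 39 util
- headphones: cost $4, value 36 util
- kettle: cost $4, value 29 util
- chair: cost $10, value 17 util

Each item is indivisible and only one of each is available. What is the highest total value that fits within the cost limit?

Check high-value combinations within $12:
- jacket+headphones: cost 6+4=10, value 39+36=75
- jacket+kettle: cost 6+4=10, value 39+29=68
- headphones+kettle: cost 4+4=8, value 36+29=65
- jacket: cost 6, value 39
Best: 75 util.

75 util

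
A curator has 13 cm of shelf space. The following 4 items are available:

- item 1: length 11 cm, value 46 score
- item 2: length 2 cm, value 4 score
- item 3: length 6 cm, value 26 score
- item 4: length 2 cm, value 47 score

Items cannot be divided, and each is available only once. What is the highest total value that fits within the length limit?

Check high-value combinations within 13 cm:
- item 1+item 4: length 11+2=13, value 46+47=93
- item 2+item 3+item 4: length 2+6+2=10, value 4+26+47=77
- item 3+item 4: length 6+2=8, value 26+47=73
Best: 93 score.

93 score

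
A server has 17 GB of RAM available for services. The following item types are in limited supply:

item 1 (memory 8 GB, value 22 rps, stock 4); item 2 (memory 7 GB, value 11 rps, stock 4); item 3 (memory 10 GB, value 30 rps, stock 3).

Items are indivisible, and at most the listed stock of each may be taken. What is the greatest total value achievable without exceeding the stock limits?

44 rps

Best selections within memory 17 and stock limits:
- 2×item 1: memory 16, value 44
- 1×item 2 + 1×item 3: memory 17, value 41
- 1×item 1 + 1×item 2: memory 15, value 33
Best: 44 rps.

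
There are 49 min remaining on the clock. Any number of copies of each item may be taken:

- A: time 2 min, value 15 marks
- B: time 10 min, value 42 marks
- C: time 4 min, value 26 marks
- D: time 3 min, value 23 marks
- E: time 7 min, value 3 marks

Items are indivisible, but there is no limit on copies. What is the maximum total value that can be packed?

Best value-per-unit is D at 23/3; filling with it alone gives 16×23 = 368.
Optimal mix: 2×A + 15×D → time 49, value 375.

375 marks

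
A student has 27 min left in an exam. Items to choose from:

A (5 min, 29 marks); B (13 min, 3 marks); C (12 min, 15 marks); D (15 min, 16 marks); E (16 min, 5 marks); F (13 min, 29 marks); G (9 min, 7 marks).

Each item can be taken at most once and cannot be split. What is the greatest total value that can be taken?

65 marks

Check high-value combinations within 27 min:
- A+F+G: time 5+13+9=27, value 29+29+7=65
- A+F: time 5+13=18, value 29+29=58
- A+C+G: time 5+12+9=26, value 29+15+7=51
- A+D: time 5+15=20, value 29+16=45
Best: 65 marks.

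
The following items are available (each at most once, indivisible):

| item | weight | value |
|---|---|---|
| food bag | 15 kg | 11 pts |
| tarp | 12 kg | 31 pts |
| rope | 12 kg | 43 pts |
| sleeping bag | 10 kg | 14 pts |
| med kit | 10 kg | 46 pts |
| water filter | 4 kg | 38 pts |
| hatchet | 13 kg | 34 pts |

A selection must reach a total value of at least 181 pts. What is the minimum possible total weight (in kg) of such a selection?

51

Subsets with value ≥ 181, sorted by total weight:
- tarp+rope+med kit+water filter+hatchet: weight 51, value 192
- tarp+rope+sleeping bag+med kit+water filter+hatchet: weight 61, value 206
Minimum weight: 51 kg.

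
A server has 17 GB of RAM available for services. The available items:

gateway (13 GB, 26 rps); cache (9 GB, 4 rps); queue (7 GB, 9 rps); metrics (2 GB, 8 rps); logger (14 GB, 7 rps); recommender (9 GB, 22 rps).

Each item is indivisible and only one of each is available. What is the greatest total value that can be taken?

Check high-value combinations within 17 GB:
- gateway+metrics: memory 13+2=15, value 26+8=34
- queue+recommender: memory 7+9=16, value 9+22=31
- metrics+recommender: memory 2+9=11, value 8+22=30
- gateway: memory 13, value 26
Best: 34 rps.

34 rps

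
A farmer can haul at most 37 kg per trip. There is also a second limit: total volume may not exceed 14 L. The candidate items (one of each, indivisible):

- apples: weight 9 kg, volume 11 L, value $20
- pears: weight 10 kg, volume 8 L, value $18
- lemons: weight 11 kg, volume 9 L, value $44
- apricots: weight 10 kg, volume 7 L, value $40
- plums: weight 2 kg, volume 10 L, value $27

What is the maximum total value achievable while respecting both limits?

Feasible sets respecting both limits:
- lemons: weight 11, volume 9, value 44
- apricots: weight 10, volume 7, value 40
- plums: weight 2, volume 10, value 27
Best: $44.

$44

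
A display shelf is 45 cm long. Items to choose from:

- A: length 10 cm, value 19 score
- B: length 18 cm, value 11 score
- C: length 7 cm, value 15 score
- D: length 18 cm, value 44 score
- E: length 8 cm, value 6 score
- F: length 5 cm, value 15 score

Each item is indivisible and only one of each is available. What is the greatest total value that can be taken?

Check high-value combinations within 45 cm:
- A+C+D+F: length 10+7+18+5=40, value 19+15+44+15=93
- A+D+E+F: length 10+18+8+5=41, value 19+44+6+15=84
- A+C+D+E: length 10+7+18+8=43, value 19+15+44+6=84
Best: 93 score.

93 score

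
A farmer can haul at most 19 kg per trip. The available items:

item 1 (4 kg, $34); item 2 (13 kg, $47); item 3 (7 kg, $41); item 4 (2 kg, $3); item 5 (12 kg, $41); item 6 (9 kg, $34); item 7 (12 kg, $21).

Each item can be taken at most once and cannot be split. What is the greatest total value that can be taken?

Check high-value combinations within 19 kg:
- item 1+item 2+item 4: weight 4+13+2=19, value 34+47+3=84
- item 3+item 5: weight 7+12=19, value 41+41=82
- item 1+item 2: weight 4+13=17, value 34+47=81
- item 1+item 3+item 4: weight 4+7+2=13, value 34+41+3=78
- item 1+item 4+item 5: weight 4+2+12=18, value 34+3+41=78
Best: $84.

$84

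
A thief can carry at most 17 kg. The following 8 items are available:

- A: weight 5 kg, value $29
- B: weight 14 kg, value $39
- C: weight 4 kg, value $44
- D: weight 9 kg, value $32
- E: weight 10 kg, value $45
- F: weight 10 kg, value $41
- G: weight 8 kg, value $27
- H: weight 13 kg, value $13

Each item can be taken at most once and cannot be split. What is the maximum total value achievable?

$100

Check high-value combinations within 17 kg:
- A+C+G: weight 5+4+8=17, value 29+44+27=100
- C+E: weight 4+10=14, value 44+45=89
- C+F: weight 4+10=14, value 44+41=85
- C+D: weight 4+9=13, value 44+32=76
- A+E: weight 5+10=15, value 29+45=74
Best: $100.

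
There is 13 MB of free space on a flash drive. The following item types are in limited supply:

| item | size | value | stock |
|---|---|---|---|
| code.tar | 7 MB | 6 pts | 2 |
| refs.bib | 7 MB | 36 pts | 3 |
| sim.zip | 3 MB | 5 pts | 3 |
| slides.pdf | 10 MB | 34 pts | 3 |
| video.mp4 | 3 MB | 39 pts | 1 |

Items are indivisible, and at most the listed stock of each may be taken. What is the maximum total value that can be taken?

Top feasible selections:
- 1×refs.bib + 1×sim.zip + 1×video.mp4: size 13, value 80
- 1×refs.bib + 1×video.mp4: size 10, value 75
Best: 80 pts.

80 pts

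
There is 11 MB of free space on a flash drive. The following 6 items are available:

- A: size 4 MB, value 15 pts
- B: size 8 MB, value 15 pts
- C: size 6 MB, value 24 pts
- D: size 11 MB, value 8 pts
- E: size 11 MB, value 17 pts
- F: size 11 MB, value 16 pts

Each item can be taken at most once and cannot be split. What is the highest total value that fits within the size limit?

39 pts

Check high-value combinations within 11 MB:
- A+C: size 4+6=10, value 15+24=39
- C: size 6, value 24
- E: size 11, value 17
- F: size 11, value 16
Best: 39 pts.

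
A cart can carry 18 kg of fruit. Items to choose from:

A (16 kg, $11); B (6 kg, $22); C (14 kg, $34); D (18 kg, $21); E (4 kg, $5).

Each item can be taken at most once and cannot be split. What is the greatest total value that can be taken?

$39

Check high-value combinations within 18 kg:
- C+E: weight 14+4=18, value 34+5=39
- C: weight 14, value 34
- B+E: weight 6+4=10, value 22+5=27
Best: $39.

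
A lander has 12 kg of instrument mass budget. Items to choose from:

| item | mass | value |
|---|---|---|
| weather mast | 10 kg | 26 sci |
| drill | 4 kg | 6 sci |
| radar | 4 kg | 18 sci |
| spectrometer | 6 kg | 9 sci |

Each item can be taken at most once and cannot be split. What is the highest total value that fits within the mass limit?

27 sci

This is a 0/1 knapsack; check combinations near the capacity.
- radar+spectrometer: mass 4+6=10, value 18+9=27
- weather mast: mass 10, value 26
- drill+radar: mass 4+4=8, value 6+18=24
- radar: mass 4, value 18
- drill+spectrometer: mass 4+6=10, value 6+9=15
Best: 27 sci.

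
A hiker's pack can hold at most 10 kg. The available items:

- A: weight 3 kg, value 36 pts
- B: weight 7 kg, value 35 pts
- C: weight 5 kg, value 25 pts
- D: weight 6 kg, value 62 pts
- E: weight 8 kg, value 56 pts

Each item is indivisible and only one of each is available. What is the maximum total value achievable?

98 pts

Check high-value combinations within 10 kg:
- A+D: weight 3+6=9, value 36+62=98
- A+B: weight 3+7=10, value 36+35=71
- D: weight 6, value 62
Best: 98 pts.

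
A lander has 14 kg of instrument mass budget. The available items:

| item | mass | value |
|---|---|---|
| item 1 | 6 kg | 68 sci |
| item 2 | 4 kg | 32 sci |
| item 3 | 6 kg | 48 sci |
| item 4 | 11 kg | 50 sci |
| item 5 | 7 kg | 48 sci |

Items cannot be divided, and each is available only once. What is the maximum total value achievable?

Check high-value combinations within 14 kg:
- item 1+item 3: mass 6+6=12, value 68+48=116
- item 1+item 5: mass 6+7=13, value 68+48=116
- item 1+item 2: mass 6+4=10, value 68+32=100
- item 3+item 5: mass 6+7=13, value 48+48=96
- item 2+item 3: mass 4+6=10, value 32+48=80
Best: 116 sci.

116 sci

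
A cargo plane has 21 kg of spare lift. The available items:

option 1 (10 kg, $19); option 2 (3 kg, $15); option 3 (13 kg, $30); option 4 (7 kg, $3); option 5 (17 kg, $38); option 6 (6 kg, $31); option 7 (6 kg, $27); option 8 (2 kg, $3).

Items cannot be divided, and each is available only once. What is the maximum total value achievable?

Check high-value combinations within 21 kg:
- option 2+option 6+option 7+option 8: weight 3+6+6+2=17, value 15+31+27+3=76
- option 2+option 6+option 7: weight 3+6+6=15, value 15+31+27=73
- option 1+option 2+option 6+option 8: weight 10+3+6+2=21, value 19+15+31+3=68
Best: $76.

$76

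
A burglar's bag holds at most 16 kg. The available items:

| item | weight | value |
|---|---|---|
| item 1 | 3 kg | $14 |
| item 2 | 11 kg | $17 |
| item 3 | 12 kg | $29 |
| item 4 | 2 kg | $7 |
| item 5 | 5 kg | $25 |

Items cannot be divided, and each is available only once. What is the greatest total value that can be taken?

$46

Check high-value combinations within 16 kg:
- item 1+item 4+item 5: weight 3+2+5=10, value 14+7+25=46
- item 1+item 3: weight 3+12=15, value 14+29=43
- item 2+item 5: weight 11+5=16, value 17+25=42
- item 1+item 5: weight 3+5=8, value 14+25=39
- item 1+item 2+item 4: weight 3+11+2=16, value 14+17+7=38
Best: $46.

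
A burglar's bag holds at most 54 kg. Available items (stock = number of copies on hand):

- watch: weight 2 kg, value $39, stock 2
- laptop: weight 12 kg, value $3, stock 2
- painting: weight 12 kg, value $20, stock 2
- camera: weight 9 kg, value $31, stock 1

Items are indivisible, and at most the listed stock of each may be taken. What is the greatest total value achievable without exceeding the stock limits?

$152

Top feasible selections:
- 2×watch + 1×laptop + 2×painting + 1×camera: weight 49, value 152
- 2×watch + 2×painting + 1×camera: weight 37, value 149
Best: $152.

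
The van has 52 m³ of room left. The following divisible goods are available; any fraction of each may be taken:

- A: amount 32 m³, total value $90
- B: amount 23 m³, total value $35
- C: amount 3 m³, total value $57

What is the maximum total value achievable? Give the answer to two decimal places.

Take in order of value per unit:
- C (57/3 per unit): all 3 → value 57, running total 57.00
- A (90/32 per unit): all 32 → value 90, running total 147.00
- B (35/23 per unit): 17 of 23 → value 17×35/23 = 25.8696, running total 172.87
Total 172.87.

172.87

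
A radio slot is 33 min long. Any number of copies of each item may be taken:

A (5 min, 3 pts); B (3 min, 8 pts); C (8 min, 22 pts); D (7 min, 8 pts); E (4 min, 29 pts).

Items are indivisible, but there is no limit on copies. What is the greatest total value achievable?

Best value-per-unit is E at 29/4, and filling with it alone uses duration 8×4=32. No mix of the others beats 8×29 = 232.

232 pts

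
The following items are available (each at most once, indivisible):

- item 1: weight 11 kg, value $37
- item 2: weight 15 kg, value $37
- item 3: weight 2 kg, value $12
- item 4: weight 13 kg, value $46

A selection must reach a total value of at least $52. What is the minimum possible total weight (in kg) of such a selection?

Subsets with value ≥ 52, sorted by total weight:
- item 3+item 4: weight 15, value 58
- item 1+item 4: weight 24, value 83
Minimum weight: 15 kg.

15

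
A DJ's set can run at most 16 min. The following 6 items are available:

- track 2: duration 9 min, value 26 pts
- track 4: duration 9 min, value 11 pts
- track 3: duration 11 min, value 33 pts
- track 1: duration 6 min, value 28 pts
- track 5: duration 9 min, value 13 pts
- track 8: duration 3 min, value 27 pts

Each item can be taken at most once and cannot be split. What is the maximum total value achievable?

Check high-value combinations within 16 min:
- track 3+track 8: duration 11+3=14, value 33+27=60
- track 1+track 8: duration 6+3=9, value 28+27=55
- track 2+track 1: duration 9+6=15, value 26+28=54
Best: 60 pts.

60 pts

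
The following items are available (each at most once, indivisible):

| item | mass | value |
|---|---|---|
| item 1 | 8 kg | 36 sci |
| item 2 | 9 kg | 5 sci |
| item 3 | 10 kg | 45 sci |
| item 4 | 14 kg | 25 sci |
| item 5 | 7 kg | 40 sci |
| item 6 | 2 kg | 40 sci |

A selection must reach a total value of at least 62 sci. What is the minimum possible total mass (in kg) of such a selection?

9

Subsets with value ≥ 62, sorted by total mass:
- item 5+item 6: mass 9, value 80
- item 1+item 6: mass 10, value 76
Minimum mass: 9 kg.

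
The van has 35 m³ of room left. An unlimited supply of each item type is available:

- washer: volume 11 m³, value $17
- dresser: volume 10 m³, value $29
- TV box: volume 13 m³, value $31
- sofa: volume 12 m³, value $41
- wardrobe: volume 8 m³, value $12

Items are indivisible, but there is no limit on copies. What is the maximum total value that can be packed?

Best value-per-unit is sofa at 41/12; filling with it alone gives 2×41 = 82.
Optimal mix: 1×dresser + 2×sofa → volume 34, value 111.

$111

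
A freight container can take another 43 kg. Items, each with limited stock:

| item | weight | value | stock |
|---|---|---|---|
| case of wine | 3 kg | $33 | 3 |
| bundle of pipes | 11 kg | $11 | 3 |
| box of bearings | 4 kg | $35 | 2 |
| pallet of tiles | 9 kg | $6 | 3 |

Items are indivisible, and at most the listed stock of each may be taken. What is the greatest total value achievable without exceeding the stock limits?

Best selections within weight 43 and stock limits:
- 3×case of wine + 2×bundle of pipes + 2×box of bearings: weight 39, value 191
- 3×case of wine + 1×bundle of pipes + 2×box of bearings + 1×pallet of tiles: weight 37, value 186
- 3×case of wine + 2×box of bearings + 2×pallet of tiles: weight 35, value 181
- 3×case of wine + 1×bundle of pipes + 2×box of bearings: weight 28, value 180
Best: $191.

$191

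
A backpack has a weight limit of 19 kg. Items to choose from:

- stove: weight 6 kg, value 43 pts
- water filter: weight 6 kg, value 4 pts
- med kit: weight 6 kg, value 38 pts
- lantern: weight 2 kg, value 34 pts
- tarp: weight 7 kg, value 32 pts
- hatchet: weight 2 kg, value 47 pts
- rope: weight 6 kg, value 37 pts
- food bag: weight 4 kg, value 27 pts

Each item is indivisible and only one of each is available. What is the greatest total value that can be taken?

162 pts

Check high-value combinations within 19 kg:
- stove+med kit+lantern+hatchet: weight 6+6+2+2=16, value 43+38+34+47=162
- stove+lantern+hatchet+rope: weight 6+2+2+6=16, value 43+34+47+37=161
- med kit+lantern+hatchet+rope: weight 6+2+2+6=16, value 38+34+47+37=156
- stove+lantern+tarp+hatchet: weight 6+2+7+2=17, value 43+34+32+47=156
Best: 162 pts.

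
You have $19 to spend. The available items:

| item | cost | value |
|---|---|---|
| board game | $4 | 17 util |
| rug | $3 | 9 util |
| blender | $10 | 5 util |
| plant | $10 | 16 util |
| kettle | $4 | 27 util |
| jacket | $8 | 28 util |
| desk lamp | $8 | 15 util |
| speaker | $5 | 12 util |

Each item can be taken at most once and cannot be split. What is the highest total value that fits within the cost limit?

Check high-value combinations within $19:
- board game+rug+kettle+jacket: cost 4+3+4+8=19, value 17+9+27+28=81
- board game+kettle+jacket: cost 4+4+8=16, value 17+27+28=72
- board game+rug+kettle+desk lamp: cost 4+3+4+8=19, value 17+9+27+15=68
Best: 81 util.

81 util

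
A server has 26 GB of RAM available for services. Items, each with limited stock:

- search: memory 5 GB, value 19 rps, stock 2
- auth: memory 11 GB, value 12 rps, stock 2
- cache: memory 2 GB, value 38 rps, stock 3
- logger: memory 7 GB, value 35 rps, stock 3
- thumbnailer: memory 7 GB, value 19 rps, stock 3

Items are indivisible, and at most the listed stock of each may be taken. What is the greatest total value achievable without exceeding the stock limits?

203 rps

Best selections within memory 26 and stock limits:
- 1×search + 3×cache + 2×logger: memory 25, value 203
- 2×search + 3×cache + 1×logger: memory 23, value 187
- 1×search + 3×cache + 1×logger + 1×thumbnailer: memory 25, value 187
- 3×cache + 2×logger: memory 20, value 184
Best: 203 rps.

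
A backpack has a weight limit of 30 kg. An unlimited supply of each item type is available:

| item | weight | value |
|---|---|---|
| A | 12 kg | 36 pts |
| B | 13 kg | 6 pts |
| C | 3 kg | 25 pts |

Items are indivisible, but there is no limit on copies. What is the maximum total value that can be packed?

Best value-per-unit is C at 25/3, and filling with it alone uses weight 10×3=30. No mix of the others beats 10×25 = 250.

250 pts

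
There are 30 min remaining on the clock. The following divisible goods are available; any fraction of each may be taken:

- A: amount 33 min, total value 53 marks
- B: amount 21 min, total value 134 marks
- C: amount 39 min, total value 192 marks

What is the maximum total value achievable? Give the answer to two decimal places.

178.31

Take in order of value per unit:
- B (134/21 per unit): all 21 → value 134, running total 134.00
- C (192/39 per unit): 9 of 39 → value 9×192/39 = 44.3077, running total 178.31
Total 178.31.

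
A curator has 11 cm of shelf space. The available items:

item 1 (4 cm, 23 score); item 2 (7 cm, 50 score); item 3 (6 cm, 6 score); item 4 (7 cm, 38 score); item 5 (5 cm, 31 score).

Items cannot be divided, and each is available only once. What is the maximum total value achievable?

73 score

This is a 0/1 knapsack; check combinations near the capacity.
- item 1+item 2: length 4+7=11, value 23+50=73
- item 1+item 4: length 4+7=11, value 23+38=61
- item 1+item 5: length 4+5=9, value 23+31=54
- item 2: length 7, value 50
Best: 73 score.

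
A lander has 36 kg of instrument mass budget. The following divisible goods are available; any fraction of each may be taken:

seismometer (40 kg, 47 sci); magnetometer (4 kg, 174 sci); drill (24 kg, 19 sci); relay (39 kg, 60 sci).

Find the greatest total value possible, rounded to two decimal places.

223.23

Take in order of value per unit:
- magnetometer (174/4 per unit): all 4 → value 174, running total 174.00
- relay (60/39 per unit): 32 of 39 → value 32×60/39 = 49.2308, running total 223.23
Total 223.23.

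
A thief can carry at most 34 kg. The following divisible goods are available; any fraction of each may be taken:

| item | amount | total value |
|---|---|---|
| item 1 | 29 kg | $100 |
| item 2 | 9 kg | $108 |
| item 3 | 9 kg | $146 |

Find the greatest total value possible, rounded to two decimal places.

309.17

Take in order of value per unit:
- item 3 (146/9 per unit): all 9 → value 146, running total 146.00
- item 2 (108/9 per unit): all 9 → value 108, running total 254.00
- item 1 (100/29 per unit): 16 of 29 → value 16×100/29 = 55.1724, running total 309.17
Total 309.17.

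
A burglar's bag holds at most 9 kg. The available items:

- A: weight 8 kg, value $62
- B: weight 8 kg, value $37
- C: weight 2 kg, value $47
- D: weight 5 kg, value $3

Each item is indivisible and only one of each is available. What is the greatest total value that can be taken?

Check high-value combinations within 9 kg:
- A: weight 8, value 62
- C+D: weight 2+5=7, value 47+3=50
- C: weight 2, value 47
- B: weight 8, value 37
Best: $62.

$62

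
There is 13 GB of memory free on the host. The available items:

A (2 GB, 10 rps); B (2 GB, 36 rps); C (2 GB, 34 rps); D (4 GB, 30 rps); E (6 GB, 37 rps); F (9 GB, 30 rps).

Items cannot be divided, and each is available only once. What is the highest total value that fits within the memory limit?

117 rps

Check high-value combinations within 13 GB:
- A+B+C+E: memory 2+2+2+6=12, value 10+36+34+37=117
- A+B+C+D: memory 2+2+2+4=10, value 10+36+34+30=110
- B+C+E: memory 2+2+6=10, value 36+34+37=107
- B+D+E: memory 2+4+6=12, value 36+30+37=103
- C+D+E: memory 2+4+6=12, value 34+30+37=101
Best: 117 rps.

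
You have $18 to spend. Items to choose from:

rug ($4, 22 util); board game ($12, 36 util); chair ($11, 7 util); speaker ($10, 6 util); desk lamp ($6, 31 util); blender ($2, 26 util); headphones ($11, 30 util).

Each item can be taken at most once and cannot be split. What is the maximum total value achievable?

Check high-value combinations within $18:
- rug+board game+blender: cost 4+12+2=18, value 22+36+26=84
- rug+desk lamp+blender: cost 4+6+2=12, value 22+31+26=79
- rug+blender+headphones: cost 4+2+11=17, value 22+26+30=78
Best: 84 util.

84 util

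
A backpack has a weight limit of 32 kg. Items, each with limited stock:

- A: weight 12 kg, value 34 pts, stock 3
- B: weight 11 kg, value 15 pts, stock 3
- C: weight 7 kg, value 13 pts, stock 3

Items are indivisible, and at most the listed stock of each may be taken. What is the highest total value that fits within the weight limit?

81 pts

Top feasible selections:
- 2×A + 1×C: weight 31, value 81
- 2×A: weight 24, value 68
- 1×A + 1×B + 1×C: weight 30, value 62
Best: 81 pts.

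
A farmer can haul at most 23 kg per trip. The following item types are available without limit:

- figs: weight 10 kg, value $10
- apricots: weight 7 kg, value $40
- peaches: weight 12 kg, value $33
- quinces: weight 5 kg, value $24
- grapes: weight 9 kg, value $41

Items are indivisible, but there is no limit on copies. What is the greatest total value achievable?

Best value-per-unit is apricots at 40/7; filling with it alone gives 3×40 = 120.
Optimal mix: 2×apricots + 1×grapes → weight 23, value 121.

$121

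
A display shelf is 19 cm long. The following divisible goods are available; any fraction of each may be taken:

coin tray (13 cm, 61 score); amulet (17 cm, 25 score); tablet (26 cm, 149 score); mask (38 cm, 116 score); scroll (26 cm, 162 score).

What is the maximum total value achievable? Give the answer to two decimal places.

Take in order of value per unit:
- scroll (162/26 per unit): 19 of 26 → value 19×162/26 = 118.3846, running total 118.38
Total 118.38.

118.38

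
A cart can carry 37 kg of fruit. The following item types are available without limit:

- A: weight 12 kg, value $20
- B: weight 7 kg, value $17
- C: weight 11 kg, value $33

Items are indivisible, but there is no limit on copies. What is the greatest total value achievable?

$100

Best value-per-unit is C at 33/11; filling with it alone gives 3×33 = 99.
Optimal mix: 2×B + 2×C → weight 36, value 100.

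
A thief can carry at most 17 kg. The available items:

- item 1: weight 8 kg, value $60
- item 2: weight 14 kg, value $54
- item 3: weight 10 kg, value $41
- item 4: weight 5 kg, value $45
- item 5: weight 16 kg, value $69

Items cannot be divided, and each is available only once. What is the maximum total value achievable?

$105

Check high-value combinations within 17 kg:
- item 1+item 4: weight 8+5=13, value 60+45=105
- item 3+item 4: weight 10+5=15, value 41+45=86
- item 5: weight 16, value 69
Best: $105.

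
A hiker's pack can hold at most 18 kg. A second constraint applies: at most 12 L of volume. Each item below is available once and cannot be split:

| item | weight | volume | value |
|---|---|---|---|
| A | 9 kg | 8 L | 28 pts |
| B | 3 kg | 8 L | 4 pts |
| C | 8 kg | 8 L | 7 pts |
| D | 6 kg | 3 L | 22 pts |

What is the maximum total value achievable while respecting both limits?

50 pts

Feasible sets respecting both limits:
- A+D: weight 15, volume 11, value 50
- C+D: weight 14, volume 11, value 29
- A: weight 9, volume 8, value 28
- B+D: weight 9, volume 11, value 26
Best: 50 pts.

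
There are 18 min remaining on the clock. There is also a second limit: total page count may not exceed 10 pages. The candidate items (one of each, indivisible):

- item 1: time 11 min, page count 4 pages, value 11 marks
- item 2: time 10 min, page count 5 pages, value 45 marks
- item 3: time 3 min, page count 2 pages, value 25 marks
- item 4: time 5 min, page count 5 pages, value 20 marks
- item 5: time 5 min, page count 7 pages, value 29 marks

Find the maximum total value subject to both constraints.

Feasible sets respecting both limits:
- item 2+item 3: time 13, page count 7, value 70
- item 2+item 4: time 15, page count 10, value 65
- item 3+item 5: time 8, page count 9, value 54
- item 2: time 10, page count 5, value 45
Best: 70 marks.

70 marks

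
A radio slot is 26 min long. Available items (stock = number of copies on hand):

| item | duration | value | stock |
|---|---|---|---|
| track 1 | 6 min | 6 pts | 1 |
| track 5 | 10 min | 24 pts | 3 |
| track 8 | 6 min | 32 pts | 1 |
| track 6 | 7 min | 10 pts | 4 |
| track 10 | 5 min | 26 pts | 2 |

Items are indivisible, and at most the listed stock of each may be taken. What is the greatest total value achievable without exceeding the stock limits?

Best selections within duration 26 and stock limits:
- 1×track 5 + 1×track 8 + 2×track 10: duration 26, value 108
- 1×track 8 + 1×track 6 + 2×track 10: duration 23, value 94
- 1×track 1 + 1×track 8 + 2×track 10: duration 22, value 90
Best: 108 pts.

108 pts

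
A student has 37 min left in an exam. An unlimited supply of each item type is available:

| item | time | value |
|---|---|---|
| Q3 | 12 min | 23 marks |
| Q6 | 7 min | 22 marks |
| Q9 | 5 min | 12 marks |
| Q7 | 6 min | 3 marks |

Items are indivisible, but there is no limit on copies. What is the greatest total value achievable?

110 marks

Best value-per-unit is Q6 at 22/7, and filling with it alone uses time 5×7=35. No mix of the others beats 5×22 = 110.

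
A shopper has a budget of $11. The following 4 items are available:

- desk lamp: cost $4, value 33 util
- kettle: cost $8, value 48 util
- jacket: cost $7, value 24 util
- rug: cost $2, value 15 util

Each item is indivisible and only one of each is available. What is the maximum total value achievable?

Check high-value combinations within $11:
- kettle+rug: cost 8+2=10, value 48+15=63
- desk lamp+jacket: cost 4+7=11, value 33+24=57
- desk lamp+rug: cost 4+2=6, value 33+15=48
- kettle: cost 8, value 48
- jacket+rug: cost 7+2=9, value 24+15=39
Best: 63 util.

63 util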